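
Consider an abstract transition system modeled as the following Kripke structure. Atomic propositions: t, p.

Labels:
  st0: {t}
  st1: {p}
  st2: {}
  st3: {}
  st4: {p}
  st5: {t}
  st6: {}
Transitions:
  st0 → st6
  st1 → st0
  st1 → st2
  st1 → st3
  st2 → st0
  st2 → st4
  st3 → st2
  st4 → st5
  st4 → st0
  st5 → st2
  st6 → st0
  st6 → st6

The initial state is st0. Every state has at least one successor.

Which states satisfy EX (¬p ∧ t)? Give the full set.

{st1, st2, st4, st6}

States satisfying ¬p ∧ t: {st0, st5}.
States satisfying EX (¬p ∧ t): {st1, st2, st4, st6}.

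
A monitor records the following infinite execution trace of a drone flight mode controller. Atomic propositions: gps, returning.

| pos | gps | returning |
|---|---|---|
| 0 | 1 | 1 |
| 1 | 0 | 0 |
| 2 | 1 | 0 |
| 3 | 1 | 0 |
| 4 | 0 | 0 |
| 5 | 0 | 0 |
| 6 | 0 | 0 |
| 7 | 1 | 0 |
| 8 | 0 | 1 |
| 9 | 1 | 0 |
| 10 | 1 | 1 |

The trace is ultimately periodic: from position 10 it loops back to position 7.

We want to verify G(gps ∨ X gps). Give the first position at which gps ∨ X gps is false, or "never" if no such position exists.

Check gps ∨ X gps at each position in order: 0 ✓, 1 ✓, 2 ✓, 3 ✓.
At position 4 the labels are {} and the next position 5 has {}, so gps ∨ X gps is false there. This is the first violation.

4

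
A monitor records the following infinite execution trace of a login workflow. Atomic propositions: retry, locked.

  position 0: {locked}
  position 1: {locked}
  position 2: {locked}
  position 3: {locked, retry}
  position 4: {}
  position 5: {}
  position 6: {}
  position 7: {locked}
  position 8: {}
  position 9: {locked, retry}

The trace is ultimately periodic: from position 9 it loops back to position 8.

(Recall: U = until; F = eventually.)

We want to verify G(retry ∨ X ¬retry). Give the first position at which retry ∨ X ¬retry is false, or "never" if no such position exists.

2

Check retry ∨ X ¬retry at each position in order: 0 ✓, 1 ✓.
At position 2 the labels are {locked} and the next position 3 has {locked, retry}, so retry ∨ X ¬retry is false there. This is the first violation.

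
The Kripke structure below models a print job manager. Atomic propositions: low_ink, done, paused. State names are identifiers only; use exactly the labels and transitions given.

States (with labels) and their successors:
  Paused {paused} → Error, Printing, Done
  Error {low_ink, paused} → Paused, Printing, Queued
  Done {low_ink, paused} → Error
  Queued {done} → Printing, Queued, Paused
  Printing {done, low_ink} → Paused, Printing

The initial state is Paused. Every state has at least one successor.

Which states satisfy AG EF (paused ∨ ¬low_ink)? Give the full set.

{Paused, Error, Done, Queued, Printing}

States satisfying EF (paused ∨ ¬low_ink): {Paused, Error, Done, Queued, Printing}.
States satisfying AG EF (paused ∨ ¬low_ink): {Paused, Error, Done, Queued, Printing}.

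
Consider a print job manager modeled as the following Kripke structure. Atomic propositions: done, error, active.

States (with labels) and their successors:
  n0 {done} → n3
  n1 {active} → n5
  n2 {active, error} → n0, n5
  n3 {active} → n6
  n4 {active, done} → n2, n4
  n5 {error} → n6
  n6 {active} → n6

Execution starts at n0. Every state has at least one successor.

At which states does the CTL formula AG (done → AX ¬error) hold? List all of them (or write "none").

{n0, n1, n2, n3, n5, n6}

States satisfying done → AX ¬error: {n0, n1, n2, n3, n5, n6}.
States satisfying AG (done → AX ¬error): {n0, n1, n2, n3, n5, n6}.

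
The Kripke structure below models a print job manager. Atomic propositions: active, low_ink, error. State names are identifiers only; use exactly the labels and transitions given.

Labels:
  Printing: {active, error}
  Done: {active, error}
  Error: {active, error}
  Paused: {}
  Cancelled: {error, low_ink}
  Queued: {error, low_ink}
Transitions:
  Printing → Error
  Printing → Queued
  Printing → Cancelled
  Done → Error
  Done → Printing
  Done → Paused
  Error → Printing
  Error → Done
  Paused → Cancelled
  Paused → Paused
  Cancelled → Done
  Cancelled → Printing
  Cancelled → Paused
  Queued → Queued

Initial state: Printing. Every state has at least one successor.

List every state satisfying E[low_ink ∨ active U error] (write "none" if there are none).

States satisfying low_ink ∨ active: {Printing, Done, Error, Cancelled, Queued}.
States satisfying error: {Printing, Done, Error, Cancelled, Queued}.
States satisfying E[low_ink ∨ active U error]: {Printing, Done, Error, Cancelled, Queued}.

{Printing, Done, Error, Cancelled, Queued}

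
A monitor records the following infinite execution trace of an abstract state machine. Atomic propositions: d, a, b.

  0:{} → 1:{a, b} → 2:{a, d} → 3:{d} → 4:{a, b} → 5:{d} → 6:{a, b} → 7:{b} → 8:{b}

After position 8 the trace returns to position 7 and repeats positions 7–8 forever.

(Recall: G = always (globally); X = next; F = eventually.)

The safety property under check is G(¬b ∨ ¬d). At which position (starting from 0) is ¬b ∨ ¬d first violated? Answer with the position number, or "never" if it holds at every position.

never

¬b ∨ ¬d holds at every position 0..8, and those are all the positions the trace ever visits, so the invariant G(¬b ∨ ¬d) is never violated.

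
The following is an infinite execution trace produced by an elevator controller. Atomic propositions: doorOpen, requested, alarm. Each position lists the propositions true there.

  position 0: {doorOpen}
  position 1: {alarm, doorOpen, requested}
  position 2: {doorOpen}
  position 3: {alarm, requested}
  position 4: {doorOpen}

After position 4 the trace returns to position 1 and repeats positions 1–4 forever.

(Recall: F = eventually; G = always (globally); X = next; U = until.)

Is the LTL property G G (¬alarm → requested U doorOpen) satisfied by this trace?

G (¬alarm → requested U doorOpen) holds at every position 0..4, and those are all positions ever visited, so G G (¬alarm → requested U doorOpen) holds.

Yes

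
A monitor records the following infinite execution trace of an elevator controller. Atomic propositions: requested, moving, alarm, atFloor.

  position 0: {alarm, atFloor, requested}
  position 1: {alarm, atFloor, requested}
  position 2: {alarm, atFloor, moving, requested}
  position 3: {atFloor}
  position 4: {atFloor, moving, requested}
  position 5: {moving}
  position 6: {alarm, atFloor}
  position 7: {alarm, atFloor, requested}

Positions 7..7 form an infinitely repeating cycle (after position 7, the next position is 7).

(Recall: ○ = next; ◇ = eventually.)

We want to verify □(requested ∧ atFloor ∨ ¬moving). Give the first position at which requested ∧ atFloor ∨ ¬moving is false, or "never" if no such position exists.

5

Check requested ∧ atFloor ∨ ¬moving at each position in order: 0 ✓, 1 ✓, 2 ✓, 3 ✓, 4 ✓.
At position 5 the labels are {moving}, so requested ∧ atFloor ∨ ¬moving is false there. This is the first violation.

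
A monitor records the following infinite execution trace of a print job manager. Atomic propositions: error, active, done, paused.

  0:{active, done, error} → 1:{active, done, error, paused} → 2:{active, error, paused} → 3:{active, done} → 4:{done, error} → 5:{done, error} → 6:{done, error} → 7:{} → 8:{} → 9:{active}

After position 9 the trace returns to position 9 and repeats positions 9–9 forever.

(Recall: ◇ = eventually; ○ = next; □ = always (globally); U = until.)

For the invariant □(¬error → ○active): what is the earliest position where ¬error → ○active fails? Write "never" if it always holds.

Check ¬error → ○active at each position in order: 0 ✓, 1 ✓, 2 ✓.
At position 3 the labels are {active, done} and the next position 4 has {done, error}, so ¬error → ○active is false there. This is the first violation.

3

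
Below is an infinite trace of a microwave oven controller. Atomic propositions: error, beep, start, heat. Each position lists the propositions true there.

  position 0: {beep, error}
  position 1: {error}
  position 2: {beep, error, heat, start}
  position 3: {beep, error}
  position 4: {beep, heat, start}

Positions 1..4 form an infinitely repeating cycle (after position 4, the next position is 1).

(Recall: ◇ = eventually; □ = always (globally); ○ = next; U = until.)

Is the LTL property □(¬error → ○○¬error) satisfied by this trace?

¬error → ○○¬error must hold at every position from 0 onward. It fails at position 4, so □(¬error → ○○¬error) is false.
Positions where ¬error holds: 4.
Check ○○¬error at each: 4→fails.

No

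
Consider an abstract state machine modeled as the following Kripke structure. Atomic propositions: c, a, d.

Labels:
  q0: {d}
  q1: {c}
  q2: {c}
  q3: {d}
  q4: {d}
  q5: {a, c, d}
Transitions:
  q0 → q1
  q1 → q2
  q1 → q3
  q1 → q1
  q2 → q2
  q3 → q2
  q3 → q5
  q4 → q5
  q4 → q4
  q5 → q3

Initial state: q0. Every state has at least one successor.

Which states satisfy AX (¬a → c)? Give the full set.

States satisfying ¬a → c: {q1, q2, q5}.
States satisfying AX (¬a → c): {q0, q2, q3}.

{q0, q2, q3}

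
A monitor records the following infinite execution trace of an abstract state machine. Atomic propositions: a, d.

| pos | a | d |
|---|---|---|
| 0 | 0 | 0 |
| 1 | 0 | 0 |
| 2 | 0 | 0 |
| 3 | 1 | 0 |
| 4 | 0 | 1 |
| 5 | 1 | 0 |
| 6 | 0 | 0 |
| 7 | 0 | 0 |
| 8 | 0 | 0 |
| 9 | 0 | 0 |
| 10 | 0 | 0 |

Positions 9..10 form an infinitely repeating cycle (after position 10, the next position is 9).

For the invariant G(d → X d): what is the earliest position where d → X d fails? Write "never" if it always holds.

Check d → X d at each position in order: 0 ✓, 1 ✓, 2 ✓, 3 ✓.
At position 4 the labels are {d} and the next position 5 has {a}, so d → X d is false there. This is the first violation.

4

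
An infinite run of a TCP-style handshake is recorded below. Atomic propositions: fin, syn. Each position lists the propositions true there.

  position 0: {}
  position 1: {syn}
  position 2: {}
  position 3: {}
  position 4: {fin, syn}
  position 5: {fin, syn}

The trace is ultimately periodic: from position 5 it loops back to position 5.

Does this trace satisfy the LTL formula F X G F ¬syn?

Does not hold

X G F ¬syn is false at every position 0..5, so it never becomes true and F X G F ¬syn fails.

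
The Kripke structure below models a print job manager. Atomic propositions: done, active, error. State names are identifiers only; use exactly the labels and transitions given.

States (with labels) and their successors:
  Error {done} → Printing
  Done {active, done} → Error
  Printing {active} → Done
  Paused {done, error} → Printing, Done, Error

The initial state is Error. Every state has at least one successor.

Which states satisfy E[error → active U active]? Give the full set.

States satisfying error → active: {Error, Done, Printing}.
States satisfying active: {Done, Printing}.
States satisfying E[error → active U active]: {Error, Done, Printing}.

{Error, Done, Printing}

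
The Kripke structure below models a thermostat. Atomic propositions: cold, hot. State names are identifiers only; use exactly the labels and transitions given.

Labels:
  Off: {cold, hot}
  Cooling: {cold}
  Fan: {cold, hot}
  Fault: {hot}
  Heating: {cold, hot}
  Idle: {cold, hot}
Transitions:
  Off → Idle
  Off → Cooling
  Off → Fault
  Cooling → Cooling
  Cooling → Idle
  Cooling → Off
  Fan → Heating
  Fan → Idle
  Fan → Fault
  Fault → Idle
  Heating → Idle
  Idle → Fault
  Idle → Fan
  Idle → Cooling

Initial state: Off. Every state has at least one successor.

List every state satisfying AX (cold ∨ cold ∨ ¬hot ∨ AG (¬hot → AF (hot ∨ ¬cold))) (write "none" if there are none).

States satisfying cold ∨ cold ∨ ¬hot ∨ AG (¬hot → AF (hot ∨ ¬cold)): {Off, Cooling, Fan, Heating, Idle}.
States satisfying AX (cold ∨ cold ∨ ¬hot ∨ AG (¬hot → AF (hot ∨ ¬cold))): {Cooling, Fault, Heating}.

{Cooling, Fault, Heating}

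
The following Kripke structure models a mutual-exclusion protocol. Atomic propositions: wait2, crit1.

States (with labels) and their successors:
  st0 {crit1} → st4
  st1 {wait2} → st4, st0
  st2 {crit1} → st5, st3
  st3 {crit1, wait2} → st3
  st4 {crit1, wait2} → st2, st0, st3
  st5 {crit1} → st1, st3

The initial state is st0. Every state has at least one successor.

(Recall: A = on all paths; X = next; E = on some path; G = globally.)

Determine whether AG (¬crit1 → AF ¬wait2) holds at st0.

States satisfying ¬crit1 → AF ¬wait2: {st0, st2, st3, st4, st5}.
States satisfying AG (¬crit1 → AF ¬wait2): {st3}.
st1 is reachable from st0 and violates ¬crit1 → AF ¬wait2, so AG fails at st0.
st0 ∉ Sat(AG (¬crit1 → AF ¬wait2)).

No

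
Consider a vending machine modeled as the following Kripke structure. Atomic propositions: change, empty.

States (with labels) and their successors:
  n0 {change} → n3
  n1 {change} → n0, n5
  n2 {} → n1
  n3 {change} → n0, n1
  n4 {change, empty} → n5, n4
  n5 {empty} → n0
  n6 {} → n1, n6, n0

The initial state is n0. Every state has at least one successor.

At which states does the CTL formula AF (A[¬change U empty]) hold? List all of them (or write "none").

{n4, n5}

States satisfying A[¬change U empty]: {n4, n5}.
States satisfying AF (A[¬change U empty]): {n4, n5}.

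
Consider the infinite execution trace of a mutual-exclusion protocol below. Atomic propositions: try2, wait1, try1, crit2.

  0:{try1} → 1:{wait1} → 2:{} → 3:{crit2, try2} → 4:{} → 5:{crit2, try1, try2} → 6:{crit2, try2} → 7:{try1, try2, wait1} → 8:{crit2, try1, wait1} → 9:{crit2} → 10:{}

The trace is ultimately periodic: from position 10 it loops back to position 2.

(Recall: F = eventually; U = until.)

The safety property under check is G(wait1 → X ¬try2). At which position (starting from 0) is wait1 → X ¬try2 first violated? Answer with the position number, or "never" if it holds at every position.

wait1 → X ¬try2 holds at every position 0..10, and those are all the positions the trace ever visits, so the invariant G(wait1 → X ¬try2) is never violated.

never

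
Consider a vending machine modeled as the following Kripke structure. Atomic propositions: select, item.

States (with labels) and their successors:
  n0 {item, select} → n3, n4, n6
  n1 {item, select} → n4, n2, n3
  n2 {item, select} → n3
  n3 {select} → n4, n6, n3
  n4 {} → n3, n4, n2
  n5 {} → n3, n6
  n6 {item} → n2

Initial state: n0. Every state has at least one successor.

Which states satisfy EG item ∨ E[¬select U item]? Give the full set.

States satisfying item: {n0, n1, n2, n6}.
States satisfying EG item: ∅.
States satisfying ¬select: {n4, n5, n6}.
States satisfying E[¬select U item]: {n0, n1, n2, n4, n5, n6}.
States satisfying EG item ∨ E[¬select U item]: {n0, n1, n2, n4, n5, n6}.

{n0, n1, n2, n4, n5, n6}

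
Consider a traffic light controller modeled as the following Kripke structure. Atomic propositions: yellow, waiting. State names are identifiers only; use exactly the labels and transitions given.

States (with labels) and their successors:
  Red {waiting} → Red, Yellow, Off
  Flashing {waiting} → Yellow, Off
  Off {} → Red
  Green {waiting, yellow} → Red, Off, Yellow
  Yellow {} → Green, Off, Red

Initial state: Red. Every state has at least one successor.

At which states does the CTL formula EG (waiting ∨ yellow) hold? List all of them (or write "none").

{Red, Green}

States satisfying waiting ∨ yellow: {Red, Flashing, Green}.
States satisfying EG (waiting ∨ yellow): {Red, Green}.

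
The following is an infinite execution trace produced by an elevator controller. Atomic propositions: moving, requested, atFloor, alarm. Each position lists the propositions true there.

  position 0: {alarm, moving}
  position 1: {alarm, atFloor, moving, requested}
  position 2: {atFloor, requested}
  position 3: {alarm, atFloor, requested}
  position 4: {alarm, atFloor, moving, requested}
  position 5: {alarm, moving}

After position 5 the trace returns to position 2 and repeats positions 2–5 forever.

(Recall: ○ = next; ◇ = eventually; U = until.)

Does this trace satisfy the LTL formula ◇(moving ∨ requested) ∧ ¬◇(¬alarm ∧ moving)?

Satisfied

moving ∨ requested holds at position 0, which is reachable from 0, so ◇(moving ∨ requested) holds.
At position 0: ◇(moving ∨ requested) is true; ¬◇(¬alarm ∧ moving) is true; so ◇(moving ∨ requested) ∧ ¬◇(¬alarm ∧ moving) is true.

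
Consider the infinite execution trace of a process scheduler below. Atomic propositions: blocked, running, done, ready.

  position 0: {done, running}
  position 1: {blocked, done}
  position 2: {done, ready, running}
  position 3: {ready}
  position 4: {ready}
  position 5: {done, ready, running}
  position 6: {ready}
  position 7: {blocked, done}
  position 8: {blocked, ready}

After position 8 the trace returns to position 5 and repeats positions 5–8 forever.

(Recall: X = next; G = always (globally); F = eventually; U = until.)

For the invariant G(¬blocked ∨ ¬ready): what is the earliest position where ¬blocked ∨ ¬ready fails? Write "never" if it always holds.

Check ¬blocked ∨ ¬ready at each position in order: 0 ✓, 1 ✓, 2 ✓, 3 ✓, 4 ✓, 5 ✓, 6 ✓, 7 ✓.
At position 8 the labels are {blocked, ready}, so ¬blocked ∨ ¬ready is false there. This is the first violation.

8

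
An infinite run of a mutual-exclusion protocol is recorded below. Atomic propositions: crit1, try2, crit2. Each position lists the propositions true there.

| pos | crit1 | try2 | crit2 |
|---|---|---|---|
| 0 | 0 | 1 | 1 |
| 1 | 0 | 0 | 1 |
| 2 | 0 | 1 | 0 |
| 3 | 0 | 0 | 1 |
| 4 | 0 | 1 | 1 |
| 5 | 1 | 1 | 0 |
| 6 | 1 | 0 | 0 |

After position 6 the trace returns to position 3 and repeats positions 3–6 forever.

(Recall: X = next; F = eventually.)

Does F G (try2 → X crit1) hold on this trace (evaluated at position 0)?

Holds

G (try2 → X crit1) holds at position 3, which is reachable from 0, so F G (try2 → X crit1) holds.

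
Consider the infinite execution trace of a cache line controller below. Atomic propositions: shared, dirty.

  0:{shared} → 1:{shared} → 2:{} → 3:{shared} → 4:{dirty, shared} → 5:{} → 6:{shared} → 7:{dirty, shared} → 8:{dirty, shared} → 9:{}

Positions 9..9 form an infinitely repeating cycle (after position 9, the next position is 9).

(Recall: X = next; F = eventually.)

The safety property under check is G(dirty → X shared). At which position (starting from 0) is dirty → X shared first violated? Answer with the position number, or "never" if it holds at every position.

Check dirty → X shared at each position in order: 0 ✓, 1 ✓, 2 ✓, 3 ✓.
At position 4 the labels are {dirty, shared} and the next position 5 has {}, so dirty → X shared is false there. This is the first violation.

4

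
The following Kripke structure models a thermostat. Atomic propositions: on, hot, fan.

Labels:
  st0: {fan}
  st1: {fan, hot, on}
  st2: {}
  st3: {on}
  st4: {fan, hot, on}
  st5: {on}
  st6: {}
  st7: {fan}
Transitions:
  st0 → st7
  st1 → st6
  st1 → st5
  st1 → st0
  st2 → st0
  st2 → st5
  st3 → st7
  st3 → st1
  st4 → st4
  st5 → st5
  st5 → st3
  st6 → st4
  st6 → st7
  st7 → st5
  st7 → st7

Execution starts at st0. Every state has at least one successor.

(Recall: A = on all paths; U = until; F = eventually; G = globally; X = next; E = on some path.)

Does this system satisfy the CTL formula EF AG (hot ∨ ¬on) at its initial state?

Yes

States satisfying AG (hot ∨ ¬on): {st4}.
States satisfying EF AG (hot ∨ ¬on): {st0, st1, st2, st3, st4, st5, st6, st7}.
Some path from st0 reaches a state where AG (hot ∨ ¬on) holds.
st0 ∈ Sat(EF AG (hot ∨ ¬on)).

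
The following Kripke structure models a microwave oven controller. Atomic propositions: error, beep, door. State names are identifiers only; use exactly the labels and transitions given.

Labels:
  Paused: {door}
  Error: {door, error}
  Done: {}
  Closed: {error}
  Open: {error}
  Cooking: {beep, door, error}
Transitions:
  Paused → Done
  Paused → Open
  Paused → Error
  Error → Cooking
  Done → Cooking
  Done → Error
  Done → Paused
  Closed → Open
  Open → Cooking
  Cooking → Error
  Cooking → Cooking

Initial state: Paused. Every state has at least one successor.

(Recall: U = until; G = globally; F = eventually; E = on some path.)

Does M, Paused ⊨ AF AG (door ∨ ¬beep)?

States satisfying AG (door ∨ ¬beep): {Paused, Error, Done, Closed, Open, Cooking}.
States satisfying AF AG (door ∨ ¬beep): {Paused, Error, Done, Closed, Open, Cooking}.
Paused ∈ Sat(AF AG (door ∨ ¬beep)).

Holds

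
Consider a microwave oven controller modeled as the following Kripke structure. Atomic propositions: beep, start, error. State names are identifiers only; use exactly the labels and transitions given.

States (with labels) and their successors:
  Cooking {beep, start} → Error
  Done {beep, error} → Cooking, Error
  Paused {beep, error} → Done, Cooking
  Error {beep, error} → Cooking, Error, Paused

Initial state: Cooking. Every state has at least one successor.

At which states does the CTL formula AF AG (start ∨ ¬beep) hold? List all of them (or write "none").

none

States satisfying AG (start ∨ ¬beep): ∅.
States satisfying AF AG (start ∨ ¬beep): ∅.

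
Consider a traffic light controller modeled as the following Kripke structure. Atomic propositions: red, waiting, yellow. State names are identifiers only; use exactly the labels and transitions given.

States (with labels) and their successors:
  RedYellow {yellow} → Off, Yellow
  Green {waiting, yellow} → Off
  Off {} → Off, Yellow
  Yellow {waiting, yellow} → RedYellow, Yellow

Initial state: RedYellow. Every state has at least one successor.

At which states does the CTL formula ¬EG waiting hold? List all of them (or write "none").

States satisfying waiting: {Green, Yellow}.
States satisfying EG waiting: {Yellow}.
States satisfying ¬EG waiting: {RedYellow, Green, Off}.

{RedYellow, Green, Off}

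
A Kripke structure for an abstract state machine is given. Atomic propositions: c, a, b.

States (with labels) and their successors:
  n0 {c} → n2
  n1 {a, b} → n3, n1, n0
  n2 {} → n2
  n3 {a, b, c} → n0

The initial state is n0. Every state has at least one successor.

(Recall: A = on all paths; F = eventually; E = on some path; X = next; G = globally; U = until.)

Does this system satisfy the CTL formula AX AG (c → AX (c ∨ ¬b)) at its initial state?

States satisfying AG (c → AX (c ∨ ¬b)): {n0, n1, n2, n3}.
States satisfying AX AG (c → AX (c ∨ ¬b)): {n0, n1, n2, n3}.
n0 ∈ Sat(AX AG (c → AX (c ∨ ¬b))).

Yes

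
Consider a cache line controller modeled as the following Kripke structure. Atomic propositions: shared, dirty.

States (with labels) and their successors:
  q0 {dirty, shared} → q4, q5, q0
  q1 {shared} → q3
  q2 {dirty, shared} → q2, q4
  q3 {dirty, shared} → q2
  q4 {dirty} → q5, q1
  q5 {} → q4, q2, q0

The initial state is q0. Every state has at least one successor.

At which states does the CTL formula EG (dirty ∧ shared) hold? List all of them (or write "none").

{q0, q2, q3}

States satisfying dirty ∧ shared: {q0, q2, q3}.
States satisfying EG (dirty ∧ shared): {q0, q2, q3}.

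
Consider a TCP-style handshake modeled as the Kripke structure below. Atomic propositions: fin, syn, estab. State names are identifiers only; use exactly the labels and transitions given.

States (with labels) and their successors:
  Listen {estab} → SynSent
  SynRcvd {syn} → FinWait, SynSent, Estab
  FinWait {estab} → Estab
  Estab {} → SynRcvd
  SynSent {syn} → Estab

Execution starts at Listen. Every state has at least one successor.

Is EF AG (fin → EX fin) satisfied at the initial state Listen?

Satisfied

States satisfying AG (fin → EX fin): {Listen, SynRcvd, FinWait, Estab, SynSent}.
States satisfying EF AG (fin → EX fin): {Listen, SynRcvd, FinWait, Estab, SynSent}.
Some path from Listen reaches a state where AG (fin → EX fin) holds.
Listen ∈ Sat(EF AG (fin → EX fin)).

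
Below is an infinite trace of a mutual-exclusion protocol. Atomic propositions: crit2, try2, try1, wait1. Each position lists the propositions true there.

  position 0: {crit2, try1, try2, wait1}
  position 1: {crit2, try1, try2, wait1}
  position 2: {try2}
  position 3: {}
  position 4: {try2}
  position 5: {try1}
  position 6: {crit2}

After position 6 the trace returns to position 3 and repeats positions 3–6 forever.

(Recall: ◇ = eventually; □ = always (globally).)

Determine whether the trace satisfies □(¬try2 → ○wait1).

Does not hold

¬try2 → ○wait1 must hold at every position from 0 onward. It fails at position 3, so □(¬try2 → ○wait1) is false.
Positions where ¬try2 holds: 3, 5, 6.
Check ○wait1 at each: 3→fails, 5→fails, 6→fails.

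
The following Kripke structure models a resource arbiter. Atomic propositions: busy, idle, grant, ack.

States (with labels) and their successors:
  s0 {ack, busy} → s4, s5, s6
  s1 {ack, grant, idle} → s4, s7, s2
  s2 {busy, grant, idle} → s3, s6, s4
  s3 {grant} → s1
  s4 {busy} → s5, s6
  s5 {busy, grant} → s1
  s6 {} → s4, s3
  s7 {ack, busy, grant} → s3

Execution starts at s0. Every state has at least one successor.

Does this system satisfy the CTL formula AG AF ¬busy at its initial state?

Yes

States satisfying AF ¬busy: {s0, s1, s2, s3, s4, s5, s6, s7}.
States satisfying AG AF ¬busy: {s0, s1, s2, s3, s4, s5, s6, s7}.
Every state reachable from s0 satisfies AF ¬busy.
s0 ∈ Sat(AG AF ¬busy).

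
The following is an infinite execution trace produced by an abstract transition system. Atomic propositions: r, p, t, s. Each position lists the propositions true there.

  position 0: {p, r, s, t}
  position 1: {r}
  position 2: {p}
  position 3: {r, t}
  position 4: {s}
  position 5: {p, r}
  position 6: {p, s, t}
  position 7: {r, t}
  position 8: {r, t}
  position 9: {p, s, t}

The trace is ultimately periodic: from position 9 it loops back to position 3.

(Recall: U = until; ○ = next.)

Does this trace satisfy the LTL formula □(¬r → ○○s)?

¬r → ○○s must hold at every position from 0 onward. It fails at position 6, so □(¬r → ○○s) is false.
Positions where ¬r holds: 2, 4, 6, 9.
Check ○○s at each: 2→ok, 4→ok, 6→fails, 9→ok.

Violated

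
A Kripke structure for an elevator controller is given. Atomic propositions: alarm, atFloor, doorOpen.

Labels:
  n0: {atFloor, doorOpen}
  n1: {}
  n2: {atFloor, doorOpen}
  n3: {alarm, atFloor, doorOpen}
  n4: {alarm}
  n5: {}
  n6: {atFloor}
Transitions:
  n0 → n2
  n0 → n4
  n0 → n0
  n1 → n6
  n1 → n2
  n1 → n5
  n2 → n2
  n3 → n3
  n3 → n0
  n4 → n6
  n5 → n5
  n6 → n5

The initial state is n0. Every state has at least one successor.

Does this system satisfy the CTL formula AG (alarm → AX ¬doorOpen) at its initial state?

States satisfying alarm → AX ¬doorOpen: {n0, n1, n2, n4, n5, n6}.
States satisfying AG (alarm → AX ¬doorOpen): {n0, n1, n2, n4, n5, n6}.
Every state reachable from n0 satisfies alarm → AX ¬doorOpen.
n0 ∈ Sat(AG (alarm → AX ¬doorOpen)).

Satisfied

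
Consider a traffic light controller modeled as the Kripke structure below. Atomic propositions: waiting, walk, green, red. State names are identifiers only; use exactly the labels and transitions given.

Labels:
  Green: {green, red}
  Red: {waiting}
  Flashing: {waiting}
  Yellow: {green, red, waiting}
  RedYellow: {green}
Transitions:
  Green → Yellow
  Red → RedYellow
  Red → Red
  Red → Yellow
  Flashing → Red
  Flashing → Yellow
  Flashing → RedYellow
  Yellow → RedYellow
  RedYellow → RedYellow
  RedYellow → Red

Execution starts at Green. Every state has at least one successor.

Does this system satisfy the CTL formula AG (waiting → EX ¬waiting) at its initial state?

States satisfying waiting → EX ¬waiting: {Green, Red, Flashing, Yellow, RedYellow}.
States satisfying AG (waiting → EX ¬waiting): {Green, Red, Flashing, Yellow, RedYellow}.
Every state reachable from Green satisfies waiting → EX ¬waiting.
Green ∈ Sat(AG (waiting → EX ¬waiting)).

Satisfied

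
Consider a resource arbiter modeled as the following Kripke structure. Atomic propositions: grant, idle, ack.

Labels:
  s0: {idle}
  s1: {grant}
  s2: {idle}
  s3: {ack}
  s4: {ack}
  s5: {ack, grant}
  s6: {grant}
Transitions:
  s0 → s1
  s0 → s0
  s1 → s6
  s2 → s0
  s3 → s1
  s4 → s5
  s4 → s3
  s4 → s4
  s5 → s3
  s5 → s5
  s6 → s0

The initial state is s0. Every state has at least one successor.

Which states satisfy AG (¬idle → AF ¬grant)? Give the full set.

{s0, s1, s2, s3, s6}

States satisfying ¬idle → AF ¬grant: {s0, s1, s2, s3, s4, s6}.
States satisfying AG (¬idle → AF ¬grant): {s0, s1, s2, s3, s6}.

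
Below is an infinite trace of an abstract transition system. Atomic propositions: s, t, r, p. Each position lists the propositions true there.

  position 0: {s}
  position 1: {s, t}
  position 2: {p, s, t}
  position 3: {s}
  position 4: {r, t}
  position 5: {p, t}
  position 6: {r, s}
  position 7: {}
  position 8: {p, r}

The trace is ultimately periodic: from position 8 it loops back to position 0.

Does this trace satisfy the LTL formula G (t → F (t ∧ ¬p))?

t → F (t ∧ ¬p) holds at every position 0..8, and those are all positions ever visited, so G (t → F (t ∧ ¬p)) holds.
Positions where t holds: 1, 2, 4, 5.
Check F (t ∧ ¬p) at each: 1→ok, 2→ok, 4→ok, 5→ok.

Satisfied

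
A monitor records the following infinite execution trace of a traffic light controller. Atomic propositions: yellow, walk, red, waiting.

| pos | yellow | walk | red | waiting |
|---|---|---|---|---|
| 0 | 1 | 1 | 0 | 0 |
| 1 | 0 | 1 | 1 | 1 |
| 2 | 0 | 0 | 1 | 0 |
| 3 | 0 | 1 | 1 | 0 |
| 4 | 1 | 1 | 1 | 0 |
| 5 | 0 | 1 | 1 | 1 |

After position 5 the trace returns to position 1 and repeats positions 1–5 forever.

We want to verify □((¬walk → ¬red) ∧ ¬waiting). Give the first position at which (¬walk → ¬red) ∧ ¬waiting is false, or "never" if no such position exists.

1

Check (¬walk → ¬red) ∧ ¬waiting at each position in order: 0 ✓.
At position 1 the labels are {red, waiting, walk}, so (¬walk → ¬red) ∧ ¬waiting is false there. This is the first violation.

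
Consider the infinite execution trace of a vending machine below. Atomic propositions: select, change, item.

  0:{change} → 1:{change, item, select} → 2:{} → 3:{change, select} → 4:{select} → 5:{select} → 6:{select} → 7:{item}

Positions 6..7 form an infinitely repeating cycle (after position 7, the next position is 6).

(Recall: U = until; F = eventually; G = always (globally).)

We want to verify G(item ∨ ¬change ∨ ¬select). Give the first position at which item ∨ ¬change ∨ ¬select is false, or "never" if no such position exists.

Check item ∨ ¬change ∨ ¬select at each position in order: 0 ✓, 1 ✓, 2 ✓.
At position 3 the labels are {change, select}, so item ∨ ¬change ∨ ¬select is false there. This is the first violation.

3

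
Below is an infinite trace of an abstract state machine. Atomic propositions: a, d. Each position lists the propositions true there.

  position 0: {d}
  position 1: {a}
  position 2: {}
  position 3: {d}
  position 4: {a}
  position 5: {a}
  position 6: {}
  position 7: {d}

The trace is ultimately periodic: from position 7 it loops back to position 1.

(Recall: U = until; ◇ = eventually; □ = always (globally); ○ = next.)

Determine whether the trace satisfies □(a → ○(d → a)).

Satisfied

a → ○(d → a) holds at every position 0..7, and those are all positions ever visited, so □(a → ○(d → a)) holds.
Positions where a holds: 1, 4, 5.
Check ○(d → a) at each: 1→ok, 4→ok, 5→ok.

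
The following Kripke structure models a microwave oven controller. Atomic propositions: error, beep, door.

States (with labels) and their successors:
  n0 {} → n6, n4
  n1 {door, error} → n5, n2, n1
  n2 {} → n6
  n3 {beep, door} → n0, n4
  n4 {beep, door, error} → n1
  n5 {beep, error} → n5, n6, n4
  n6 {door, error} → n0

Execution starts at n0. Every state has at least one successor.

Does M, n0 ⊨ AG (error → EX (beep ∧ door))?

States satisfying error → EX (beep ∧ door): {n0, n2, n3, n5}.
States satisfying AG (error → EX (beep ∧ door)): ∅.
n1 is reachable from n0 and violates error → EX (beep ∧ door), so AG fails at n0.
n0 ∉ Sat(AG (error → EX (beep ∧ door))).

Violated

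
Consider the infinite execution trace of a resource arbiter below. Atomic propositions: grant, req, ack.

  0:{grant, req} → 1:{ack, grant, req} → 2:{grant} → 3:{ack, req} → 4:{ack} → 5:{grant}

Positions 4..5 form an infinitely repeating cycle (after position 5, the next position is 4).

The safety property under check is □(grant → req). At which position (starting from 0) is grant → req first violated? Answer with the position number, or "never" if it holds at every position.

2

Check grant → req at each position in order: 0 ✓, 1 ✓.
At position 2 the labels are {grant}, so grant → req is false there. This is the first violation.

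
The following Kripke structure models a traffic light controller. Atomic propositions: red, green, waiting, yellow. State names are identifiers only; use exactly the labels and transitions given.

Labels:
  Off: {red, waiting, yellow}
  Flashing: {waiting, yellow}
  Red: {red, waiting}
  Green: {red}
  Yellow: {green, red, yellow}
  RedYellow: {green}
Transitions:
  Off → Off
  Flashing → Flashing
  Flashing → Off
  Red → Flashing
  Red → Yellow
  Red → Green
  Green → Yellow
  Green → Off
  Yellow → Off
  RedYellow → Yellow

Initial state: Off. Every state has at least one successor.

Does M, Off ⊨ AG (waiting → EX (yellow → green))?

Violated

States satisfying waiting → EX (yellow → green): {Red, Green, Yellow, RedYellow}.
States satisfying AG (waiting → EX (yellow → green)): ∅.
Off is reachable from Off and violates waiting → EX (yellow → green), so AG fails at Off.
Off ∉ Sat(AG (waiting → EX (yellow → green))).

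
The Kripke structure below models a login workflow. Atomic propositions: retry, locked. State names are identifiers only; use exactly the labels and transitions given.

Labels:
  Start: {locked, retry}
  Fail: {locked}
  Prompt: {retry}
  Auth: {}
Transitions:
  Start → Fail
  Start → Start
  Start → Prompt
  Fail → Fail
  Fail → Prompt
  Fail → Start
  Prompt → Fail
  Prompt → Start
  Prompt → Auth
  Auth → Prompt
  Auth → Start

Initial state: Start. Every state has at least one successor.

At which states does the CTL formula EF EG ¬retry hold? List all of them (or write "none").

{Start, Fail, Prompt, Auth}

States satisfying EG ¬retry: {Fail}.
States satisfying EF EG ¬retry: {Start, Fail, Prompt, Auth}.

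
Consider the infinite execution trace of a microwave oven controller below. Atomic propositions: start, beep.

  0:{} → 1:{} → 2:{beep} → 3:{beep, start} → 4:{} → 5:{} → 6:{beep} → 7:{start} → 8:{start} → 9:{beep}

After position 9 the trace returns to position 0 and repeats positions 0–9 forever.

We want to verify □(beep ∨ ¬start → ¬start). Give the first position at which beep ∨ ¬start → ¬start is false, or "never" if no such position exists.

3

Check beep ∨ ¬start → ¬start at each position in order: 0 ✓, 1 ✓, 2 ✓.
At position 3 the labels are {beep, start}, so beep ∨ ¬start → ¬start is false there. This is the first violation.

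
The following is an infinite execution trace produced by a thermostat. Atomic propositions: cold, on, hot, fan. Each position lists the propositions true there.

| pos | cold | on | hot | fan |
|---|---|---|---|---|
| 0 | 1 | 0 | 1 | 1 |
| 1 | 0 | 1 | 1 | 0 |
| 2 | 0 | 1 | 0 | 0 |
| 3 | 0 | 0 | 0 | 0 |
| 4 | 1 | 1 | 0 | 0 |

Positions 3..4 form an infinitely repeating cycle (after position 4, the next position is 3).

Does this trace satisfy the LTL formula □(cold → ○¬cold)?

Satisfied

cold → ○¬cold holds at every position 0..4, and those are all positions ever visited, so □(cold → ○¬cold) holds.
Positions where cold holds: 0, 4.
Check ○¬cold at each: 0→ok, 4→ok.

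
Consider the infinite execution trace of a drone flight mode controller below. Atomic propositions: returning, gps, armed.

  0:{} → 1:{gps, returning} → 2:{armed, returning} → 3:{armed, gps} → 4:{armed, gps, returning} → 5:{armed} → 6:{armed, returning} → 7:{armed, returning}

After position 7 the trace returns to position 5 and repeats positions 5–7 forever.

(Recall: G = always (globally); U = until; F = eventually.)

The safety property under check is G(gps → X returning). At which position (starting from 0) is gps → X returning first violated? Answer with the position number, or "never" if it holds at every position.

4

Check gps → X returning at each position in order: 0 ✓, 1 ✓, 2 ✓, 3 ✓.
At position 4 the labels are {armed, gps, returning} and the next position 5 has {armed}, so gps → X returning is false there. This is the first violation.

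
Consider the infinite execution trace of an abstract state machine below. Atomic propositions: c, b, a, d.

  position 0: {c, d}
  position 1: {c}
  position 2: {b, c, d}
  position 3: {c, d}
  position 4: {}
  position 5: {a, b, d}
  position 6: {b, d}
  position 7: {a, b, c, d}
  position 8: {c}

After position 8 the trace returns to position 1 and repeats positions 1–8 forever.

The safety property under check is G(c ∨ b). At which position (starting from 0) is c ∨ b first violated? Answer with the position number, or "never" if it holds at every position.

Check c ∨ b at each position in order: 0 ✓, 1 ✓, 2 ✓, 3 ✓.
At position 4 the labels are {}, so c ∨ b is false there. This is the first violation.

4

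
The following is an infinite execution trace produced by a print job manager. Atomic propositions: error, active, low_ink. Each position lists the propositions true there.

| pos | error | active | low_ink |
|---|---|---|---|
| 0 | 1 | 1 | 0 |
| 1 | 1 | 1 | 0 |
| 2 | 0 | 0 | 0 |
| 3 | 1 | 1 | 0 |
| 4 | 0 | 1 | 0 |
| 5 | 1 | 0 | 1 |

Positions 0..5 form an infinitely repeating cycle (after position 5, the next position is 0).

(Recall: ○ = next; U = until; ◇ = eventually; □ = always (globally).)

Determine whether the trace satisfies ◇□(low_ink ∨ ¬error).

Does not hold

□(low_ink ∨ ¬error) is false at every position 0..5, so it never becomes true and ◇□(low_ink ∨ ¬error) fails.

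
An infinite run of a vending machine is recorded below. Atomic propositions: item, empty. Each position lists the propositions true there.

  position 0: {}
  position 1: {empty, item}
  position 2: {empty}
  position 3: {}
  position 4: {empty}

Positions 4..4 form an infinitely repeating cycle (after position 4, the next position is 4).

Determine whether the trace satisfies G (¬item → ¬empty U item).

No

¬item → ¬empty U item must hold at every position from 0 onward. It fails at position 2, so G (¬item → ¬empty U item) is false.
Positions where ¬item holds: 0, 2, 3, 4.
Check ¬empty U item at each: 0→ok, 2→fails, 3→fails, 4→fails.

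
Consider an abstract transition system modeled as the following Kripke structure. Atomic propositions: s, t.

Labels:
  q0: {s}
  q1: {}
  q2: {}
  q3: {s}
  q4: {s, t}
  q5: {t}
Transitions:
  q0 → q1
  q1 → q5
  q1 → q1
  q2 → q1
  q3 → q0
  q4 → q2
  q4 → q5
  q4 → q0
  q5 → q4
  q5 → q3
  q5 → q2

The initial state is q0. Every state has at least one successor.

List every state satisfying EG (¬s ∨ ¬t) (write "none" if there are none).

States satisfying ¬s ∨ ¬t: {q0, q1, q2, q3, q5}.
States satisfying EG (¬s ∨ ¬t): {q0, q1, q2, q3, q5}.

{q0, q1, q2, q3, q5}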